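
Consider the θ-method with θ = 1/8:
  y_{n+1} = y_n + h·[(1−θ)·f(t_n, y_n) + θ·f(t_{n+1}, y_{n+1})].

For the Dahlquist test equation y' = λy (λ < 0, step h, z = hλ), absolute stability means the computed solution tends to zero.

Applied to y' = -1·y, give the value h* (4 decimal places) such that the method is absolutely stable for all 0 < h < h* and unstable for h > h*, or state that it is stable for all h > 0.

Test eqn y'=λy, z=hλ:
  y_{n+1} = y_n + z·[7/8·y_n + 1/8·y_{n+1}] ⇒ (1 − 1/8z)y_{n+1} = (1 + 7/8z)y_n
  so R(z) = (1 + 7/8z)/(1 − 1/8z).

Find x<0 with |R(x)|<1.
x=-0.43: |R|=0.5919
R=−1: 1+7/8x = −1+1/8x ⇒ -3/4x=2 ⇒ x=2/(-3/4)=-2.6667
Confirm numerically:
  x=-2.419: |R|=0.85738 <1
  x=-2.340: |R|=0.81044 <1
  x=-1.760: |R|=0.44262 <1
  x=-3.263: |R|=1.31768 >1
  x=-3.074: |R|=1.22070 >1
Stable set (-2.6667, 0).

(-2.6667,0); λ=-1 ⇒ h* = (8/3)/1 = 2.6667.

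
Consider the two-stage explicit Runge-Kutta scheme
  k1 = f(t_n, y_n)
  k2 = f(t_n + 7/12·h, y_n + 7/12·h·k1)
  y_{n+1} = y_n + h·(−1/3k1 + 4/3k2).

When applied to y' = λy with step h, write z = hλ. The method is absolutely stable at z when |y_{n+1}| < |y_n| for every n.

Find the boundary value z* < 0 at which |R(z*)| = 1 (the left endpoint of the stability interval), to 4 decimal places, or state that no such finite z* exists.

Test eqn y'=λy, z=hλ:
  k1=λy_n ⇒ h·k1=z·y_n;  k2=λ(1+7/12z)y_n ⇒ h·k2=z(1+7/12z)y_n
  y_{n+1}/y_n = 1 − 1/3z + 4/3z(1+7/12z) = 1 + z + 7/9z²
  ⇒ R(z) = 1 + z + 7/9z².

Find x<0 with |R(x)|<1.
x=-1.21: |R|=0.9287
R=1: x+7/9x²=0 ⇒ x=−9/7=-1.2857; min R=1−1/(4·7/9)=0.6786>−1
Confirm numerically:
  x=-0.751: |R|=0.68767 <1
  x=-0.656: |R|=0.67871 <1
  x=-0.600: |R|=0.68000 <1
  x=-1.804: |R|=1.72721 >1
  x=-1.494: |R|=1.24203 >1
  x=-1.419: |R|=1.14710 >1
Stable set (-1.2857, 0).

z* = -1.2857.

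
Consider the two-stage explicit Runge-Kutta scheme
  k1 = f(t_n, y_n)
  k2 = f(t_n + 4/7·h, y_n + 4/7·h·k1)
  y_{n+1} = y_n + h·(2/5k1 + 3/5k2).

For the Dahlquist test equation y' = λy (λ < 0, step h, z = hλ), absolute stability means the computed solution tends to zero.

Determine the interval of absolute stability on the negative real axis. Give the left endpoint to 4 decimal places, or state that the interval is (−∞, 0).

z∈(-2.9167,0).

On y'=λy, z=hλ:
  k1=λy_n ⇒ h·k1=z·y_n;  k2=λ(1+4/7z)y_n ⇒ h·k2=z(1+4/7z)y_n
  y_{n+1}/y_n = 1 + 2/5z + 3/5z(1+4/7z) = 1 + z + 12/35z²
  so R(z) = 1 + z + 12/35z².

Solve |R(x)|<1 on ℝ⁻.
x=-0.98: |R|=0.3493
R=1: x+12/35x²=0 ⇒ x=−35/12=-2.9167; min R=1−1/(4·12/35)=0.2708>−1
Confirm numerically:
  x=-2.515: |R|=0.65365 <1
  x=-2.368: |R|=0.55455 <1
  x=-1.518: |R|=0.27205 <1
  x=-3.028: |R|=1.11558 >1
  x=-2.983: |R|=1.06784 >1
Stable set (-2.9167, 0).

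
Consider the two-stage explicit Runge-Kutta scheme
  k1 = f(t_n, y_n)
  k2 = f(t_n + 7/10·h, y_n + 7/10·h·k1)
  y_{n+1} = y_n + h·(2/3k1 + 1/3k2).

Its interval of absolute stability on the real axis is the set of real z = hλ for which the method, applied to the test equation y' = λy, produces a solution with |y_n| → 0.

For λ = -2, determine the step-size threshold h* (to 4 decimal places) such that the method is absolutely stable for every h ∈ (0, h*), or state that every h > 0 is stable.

Set f=λy, z=hλ:
  k1=λy_n ⇒ h·k1=z·y_n;  k2=λ(1+7/10z)y_n ⇒ h·k2=z(1+7/10z)y_n
  y_{n+1}/y_n = 1 + 2/3z + 1/3z(1+7/10z) = 1 + z + 7/30z²
  so R(z) = 1 + z + 7/30z².

Need |R(x)|<1, x<0.
x=-1.01: |R|=0.2280
R=1: x+7/30x²=0 ⇒ x=−30/7=-4.2857; min R=1−1/(4·7/30)=-0.0714>−1
Confirm numerically:
  x=-3.047: |R|=0.11932 <1
  x=-2.819: |R|=0.03524 <1
  x=-2.770: |R|=0.02034 <1
  x=-2.014: |R|=0.06755 <1
  x=-4.878: |R|=1.67414 >1
  x=-4.700: |R|=1.45433 >1
  x=-4.612: |R|=1.35113 >1
Interval (-4.2857, 0).

(-4.2857,0); λ=-2 ⇒ h* = (30/7)/2 = 2.1429.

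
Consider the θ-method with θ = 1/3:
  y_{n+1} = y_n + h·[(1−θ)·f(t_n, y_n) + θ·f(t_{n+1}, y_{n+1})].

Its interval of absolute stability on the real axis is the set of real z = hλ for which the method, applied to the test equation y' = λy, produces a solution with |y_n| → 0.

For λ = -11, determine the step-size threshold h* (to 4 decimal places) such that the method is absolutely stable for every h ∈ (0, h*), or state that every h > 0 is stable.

On y'=λy, z=hλ:
  y_{n+1} = y_n + z·[2/3·y_n + 1/3·y_{n+1}] ⇒ (1 − 1/3z)y_{n+1} = (1 + 2/3z)y_n
  so R(z) = (1 + 2/3z)/(1 − 1/3z).

Solve |R(x)|<1 on ℝ⁻.
x=-1.53: |R|=0.0132
R=−1: 1+2/3x = −1+1/3x ⇒ -1/3x=2 ⇒ x=2/(-1/3)=-6.0000
Confirm numerically:
  x=-3.735: |R|=0.66370 <1
  x=-3.470: |R|=0.60896 <1
  x=-3.453: |R|=0.60530 <1
  x=-6.232: |R|=1.02513 >1
  x=-6.068: |R|=1.00750 >1
So |R|<1 on (-6.0000, 0).

(-6.0000,0); λ=-11 ⇒ h* = (6)/11 = 0.5455.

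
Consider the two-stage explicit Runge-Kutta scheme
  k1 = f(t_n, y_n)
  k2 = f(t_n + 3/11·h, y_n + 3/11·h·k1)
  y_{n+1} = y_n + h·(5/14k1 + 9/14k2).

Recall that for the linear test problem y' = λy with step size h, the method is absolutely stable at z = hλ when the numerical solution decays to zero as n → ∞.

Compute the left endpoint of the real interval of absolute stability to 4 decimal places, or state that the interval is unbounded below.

Test eqn y'=λy, z=hλ:
  k1=λy_n ⇒ h·k1=z·y_n;  k2=λ(1+3/11z)y_n ⇒ h·k2=z(1+3/11z)y_n
  y_{n+1}/y_n = 1 + 5/14z + 9/14z(1+3/11z) = 1 + z + 27/154z²
  so R(z) = 1 + z + 27/154z².

Solve |R(x)|<1 on ℝ⁻.
x=-0.81: |R|=0.3050
R=1: x+27/154x²=0 ⇒ x=−154/27=-5.7037; min R=1−1/(4·27/154)=-0.4259>−1
Confirm numerically:
  x=-5.067: |R|=0.43437 <1
  x=-3.868: |R|=0.24489 <1
  x=-3.649: |R|=0.31452 <1
  x=-5.891: |R|=1.19345 >1
  x=-5.741: |R|=1.03754 >1
Stable set (-5.7037, 0).

left endpoint -5.7037.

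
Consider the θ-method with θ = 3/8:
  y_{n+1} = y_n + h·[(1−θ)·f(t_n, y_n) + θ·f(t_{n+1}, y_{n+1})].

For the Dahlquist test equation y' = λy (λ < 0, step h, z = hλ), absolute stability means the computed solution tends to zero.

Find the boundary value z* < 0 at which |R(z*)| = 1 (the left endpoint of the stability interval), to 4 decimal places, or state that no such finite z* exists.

On y'=λy, z=hλ:
  y_{n+1} = y_n + z·[5/8·y_n + 3/8·y_{n+1}] ⇒ (1 − 3/8z)y_{n+1} = (1 + 5/8z)y_n
  so R(z) = (1 + 5/8z)/(1 − 3/8z).

Find x<0 with |R(x)|<1.
x=-1.63: |R|=0.0116
R=−1: 1+5/8x = −1+3/8x ⇒ -1/4x=2 ⇒ x=2/(-1/4)=-8.0000
Confirm numerically:
  x=-6.411: |R|=0.88330 <1
  x=-4.268: |R|=0.64122 <1
  x=-4.114: |R|=0.61793 <1
  x=-3.445: |R|=0.50314 <1
  x=-8.402: |R|=1.02421 >1
  x=-8.339: |R|=1.02053 >1
  x=-8.245: |R|=1.01497 >1
Stable set (-8.0000, 0).

left endpoint -8.0000.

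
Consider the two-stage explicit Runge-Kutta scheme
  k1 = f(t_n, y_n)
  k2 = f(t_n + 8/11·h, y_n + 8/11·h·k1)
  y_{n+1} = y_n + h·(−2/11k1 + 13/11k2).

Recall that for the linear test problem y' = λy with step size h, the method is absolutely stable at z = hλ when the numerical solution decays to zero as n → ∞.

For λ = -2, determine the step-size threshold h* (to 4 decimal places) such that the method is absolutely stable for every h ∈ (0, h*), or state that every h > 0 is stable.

Set f=λy, z=hλ:
  k1=λy_n ⇒ h·k1=z·y_n;  k2=λ(1+8/11z)y_n ⇒ h·k2=z(1+8/11z)y_n
  y_{n+1}/y_n = 1 − 2/11z + 13/11z(1+8/11z) = 1 + z + 104/121z²
  Hence R(z) = 1 + z + 104/121z².

Need |R(x)|<1, x<0.
x=-1.43: |R|=1.3276
R=1: x+104/121x²=0 ⇒ x=−121/104=-1.1635; min R=1−1/(4·104/121)=0.7091>−1
Confirm numerically:
  x=-1.116: |R|=0.95447 <1
  x=-0.947: |R|=0.82381 <1
  x=-0.562: |R|=0.70947 <1
  x=-0.555: |R|=0.70975 <1
  x=-1.672: |R|=1.73082 >1
  x=-1.624: |R|=1.64284 >1
So |R|<1 on (-1.1635, 0).

(-1.1635,0); λ=-2 ⇒ h* = (121/104)/2 = 0.5817.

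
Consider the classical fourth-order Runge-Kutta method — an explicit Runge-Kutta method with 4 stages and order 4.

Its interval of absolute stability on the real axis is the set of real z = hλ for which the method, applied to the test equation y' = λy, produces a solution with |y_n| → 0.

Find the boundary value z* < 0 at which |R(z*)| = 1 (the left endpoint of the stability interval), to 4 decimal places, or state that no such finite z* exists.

z* = -2.7853.

On y'=λy, z=hλ:
  order 4, 4-stage ⇒ R(z)=1+z+z^2/2+z^3/6+z^4/24
  (e.g. R(-1.19)=0.32075, |R|=0.32075)

Need |R(x)|<1, x<0.
x=-1.19: |R|=0.3207
|R(-2.3)|=0.4832 |R(-1.94)|=0.3151 |R(-1.89)|=0.3025
Bisect:
  x_lo=-3.1559 |R|=1.7184  x_hi=-0.2502 |R|=0.7786
  mid=-1.70306 |R|=0.27440 →hi
  mid=-2.42948 |R|=0.58334 →hi
  mid=-2.79268 |R|=1.01120 →lo
  mid=-2.61108 |R|=0.76758 →hi
  mid=-2.70188 |R|=0.88135 →hi
  mid=-2.74728 |R|=0.94419 →hi
  mid=-2.76998 |R|=0.97716 →hi
  mid=-2.78133 |R|=0.99404 →hi
  mid=-2.78701 |R|=1.00259 →lo
  ...
  [-2.78541,-2.78523] ⇒ x*=-2.7853
So |R|<1 on (-2.7853, 0).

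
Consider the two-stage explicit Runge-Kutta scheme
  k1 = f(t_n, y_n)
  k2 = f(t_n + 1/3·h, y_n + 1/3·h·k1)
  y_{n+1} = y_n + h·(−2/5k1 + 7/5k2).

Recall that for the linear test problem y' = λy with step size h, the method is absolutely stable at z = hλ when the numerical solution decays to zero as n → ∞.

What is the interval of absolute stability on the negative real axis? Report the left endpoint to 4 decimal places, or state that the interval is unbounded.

(-2.1429, 0).

Test eqn y'=λy, z=hλ:
  k1=λy_n ⇒ h·k1=z·y_n;  k2=λ(1+1/3z)y_n ⇒ h·k2=z(1+1/3z)y_n
  y_{n+1}/y_n = 1 − 2/5z + 7/5z(1+1/3z) = 1 + z + 7/15z²
  R(z) = 1 + z + 7/15z².

Boundary: |R(x)|=1, x<0.
x=-0.67: |R|=0.5395
R=1: x+7/15x²=0 ⇒ x=−15/7=-2.1429; min R=1−1/(4·7/15)=0.4643>−1
Confirm numerically:
  x=-1.754: |R|=0.68171 <1
  x=-1.341: |R|=0.49820 <1
  x=-1.062: |R|=0.46433 <1
  x=-1.037: |R|=0.46484 <1
  x=-2.312: |R|=1.18249 >1
  x=-2.218: |R|=1.07778 >1
Interval (-2.1429, 0).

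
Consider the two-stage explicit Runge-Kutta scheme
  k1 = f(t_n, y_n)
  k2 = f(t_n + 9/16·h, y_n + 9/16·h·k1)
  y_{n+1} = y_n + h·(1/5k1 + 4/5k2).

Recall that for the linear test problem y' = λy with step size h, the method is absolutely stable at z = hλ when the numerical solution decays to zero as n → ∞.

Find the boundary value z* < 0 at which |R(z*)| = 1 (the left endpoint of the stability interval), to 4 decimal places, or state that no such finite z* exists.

Test eqn y'=λy, z=hλ:
  k1=λy_n ⇒ h·k1=z·y_n;  k2=λ(1+9/16z)y_n ⇒ h·k2=z(1+9/16z)y_n
  y_{n+1}/y_n = 1 + 1/5z + 4/5z(1+9/16z) = 1 + z + 9/20z²
  Hence R(z) = 1 + z + 9/20z².

Need |R(x)|<1, x<0.
x=-0.56: |R|=0.5811
R=1: x+9/20x²=0 ⇒ x=−20/9=-2.2222; min R=1−1/(4·9/20)=0.4444>−1
Confirm numerically:
  x=-1.867: |R|=0.70156 <1
  x=-1.551: |R|=0.53152 <1
  x=-1.397: |R|=0.48122 <1
  x=-0.897: |R|=0.46507 <1
  x=-2.378: |R|=1.16670 >1
  x=-2.347: |R|=1.13178 >1
So |R|<1 on (-2.2222, 0).

z* = -2.2222.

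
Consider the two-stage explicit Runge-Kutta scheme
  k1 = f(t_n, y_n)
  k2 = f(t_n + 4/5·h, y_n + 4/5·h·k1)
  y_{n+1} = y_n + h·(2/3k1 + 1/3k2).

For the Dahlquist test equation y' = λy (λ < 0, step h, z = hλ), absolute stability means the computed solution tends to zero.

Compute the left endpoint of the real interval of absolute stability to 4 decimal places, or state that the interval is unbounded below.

z* = -3.7500.

Set f=λy, z=hλ:
  k1=λy_n ⇒ h·k1=z·y_n;  k2=λ(1+4/5z)y_n ⇒ h·k2=z(1+4/5z)y_n
  y_{n+1}/y_n = 1 + 2/3z + 1/3z(1+4/5z) = 1 + z + 4/15z²
  so R(z) = 1 + z + 4/15z².

Solve |R(x)|<1 on ℝ⁻.
x=-0.33: |R|=0.6990
R=1: x+4/15x²=0 ⇒ x=−15/4=-3.7500; min R=1−1/(4·4/15)=0.0625>−1
Confirm numerically:
  x=-2.903: |R|=0.34431 <1
  x=-2.768: |R|=0.27515 <1
  x=-2.077: |R|=0.07338 <1
  x=-4.134: |R|=1.42332 >1
  x=-3.953: |R|=1.21399 >1
Interval (-3.7500, 0).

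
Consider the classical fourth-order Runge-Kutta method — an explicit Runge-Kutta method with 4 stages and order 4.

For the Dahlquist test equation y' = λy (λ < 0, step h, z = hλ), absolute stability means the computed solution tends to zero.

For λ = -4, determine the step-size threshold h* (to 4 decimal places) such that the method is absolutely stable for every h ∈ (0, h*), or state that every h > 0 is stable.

(-2.7853,0); λ=-4 ⇒ h* = 0.6963.

On y'=λy, z=hλ:
  order 4, 4-stage ⇒ R(z)=1+z+z^2/2+z^3/6+z^4/24
  (e.g. R(-1.54)=0.27144, |R|=0.27144)

Solve |R(x)|<1 on ℝ⁻.
x=-1.54: |R|=0.2714
|R(-3.18)|=1.7775 |R(-2.48)|=0.6292 |R(-2.18)|=0.4105
Bisect:
  x_lo=-3.4673 |R|=2.6184  x_hi=-0.1041 |R|=0.9011
  mid=-1.78569 |R|=0.28331 →hi
  mid=-2.62647 |R|=0.78579 →hi
  mid=-3.04686 |R|=1.47150 →lo
  mid=-2.83667 |R|=1.08026 →lo
  mid=-2.73157 |R|=0.92198 →hi
  mid=-2.78412 |R|=0.99823 →hi
  mid=-2.81039 |R|=1.03851 →lo
  mid=-2.79726 |R|=1.01818 →lo
  mid=-2.79069 |R|=1.00816 →lo
  mid=-2.78740 |R|=1.00318 →lo
  ...
  [-2.78535,-2.78514] ⇒ x*=-2.7853
Interval (-2.7853, 0).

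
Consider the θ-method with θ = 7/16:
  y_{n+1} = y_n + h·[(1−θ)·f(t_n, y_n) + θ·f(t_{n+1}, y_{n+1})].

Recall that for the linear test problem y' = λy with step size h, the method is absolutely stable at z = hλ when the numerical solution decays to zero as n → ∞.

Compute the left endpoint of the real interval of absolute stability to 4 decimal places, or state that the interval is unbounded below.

z* = -16.0000.

With y'=λy (z=hλ):
  y_{n+1} = y_n + z·[9/16·y_n + 7/16·y_{n+1}] ⇒ (1 − 7/16z)y_{n+1} = (1 + 9/16z)y_n
  so R(z) = (1 + 9/16z)/(1 − 7/16z).

Find x<0 with |R(x)|<1.
x=-0.89: |R|=0.3594
R=−1: 1+9/16x = −1+7/16x ⇒ -1/8x=2 ⇒ x=2/(-1/8)=-16.0000
Confirm numerically:
  x=-14.608: |R|=0.97646 <1
  x=-11.560: |R|=0.90838 <1
  x=-10.254: |R|=0.86908 <1
  x=-16.574: |R|=1.00870 >1
  x=-16.065: |R|=1.00101 >1
Interval (-16.0000, 0).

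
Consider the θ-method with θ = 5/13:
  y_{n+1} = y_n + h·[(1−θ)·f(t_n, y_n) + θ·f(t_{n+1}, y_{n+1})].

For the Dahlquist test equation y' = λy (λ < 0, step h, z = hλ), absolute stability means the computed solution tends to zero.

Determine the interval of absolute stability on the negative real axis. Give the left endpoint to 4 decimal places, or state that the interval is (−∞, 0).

Test eqn y'=λy, z=hλ:
  y_{n+1} = y_n + z·[8/13·y_n + 5/13·y_{n+1}] ⇒ (1 − 5/13z)y_{n+1} = (1 + 8/13z)y_n
  R(z) = (1 + 8/13z)/(1 − 5/13z).

Find x<0 with |R(x)|<1.
x=-1.1: |R|=0.2270
R=−1: 1+8/13x = −1+5/13x ⇒ -3/13x=2 ⇒ x=2/(-3/13)=-8.6667
Confirm numerically:
  x=-7.611: |R|=0.93797 <1
  x=-7.056: |R|=0.89992 <1
  x=-6.296: |R|=0.84011 <1
  x=-3.636: |R|=0.51597 <1
  x=-9.193: |R|=1.02678 >1
  x=-8.831: |R|=1.00863 >1
Interval (-8.6667, 0).

(-8.6667, 0).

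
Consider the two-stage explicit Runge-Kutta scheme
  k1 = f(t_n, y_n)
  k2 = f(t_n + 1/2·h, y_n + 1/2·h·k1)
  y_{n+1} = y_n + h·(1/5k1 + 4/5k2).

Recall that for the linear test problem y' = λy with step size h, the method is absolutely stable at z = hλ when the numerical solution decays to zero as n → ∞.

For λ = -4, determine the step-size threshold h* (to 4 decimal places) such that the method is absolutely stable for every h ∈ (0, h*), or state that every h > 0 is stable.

(-2.5000,0); λ=-4 ⇒ h* = (5/2)/4 = 0.6250.

On y'=λy, z=hλ:
  k1=λy_n ⇒ h·k1=z·y_n;  k2=λ(1+1/2z)y_n ⇒ h·k2=z(1+1/2z)y_n
  y_{n+1}/y_n = 1 + 1/5z + 4/5z(1+1/2z) = 1 + z + 2/5z²
  ⇒ R(z) = 1 + z + 2/5z².

Boundary: |R(x)|=1, x<0.
x=-1.54: |R|=0.4086
R=1: x+2/5x²=0 ⇒ x=−5/2=-2.5000; min R=1−1/(4·2/5)=0.3750>−1
Confirm numerically:
  x=-1.564: |R|=0.41444 <1
  x=-1.073: |R|=0.38753 <1
  x=-1.067: |R|=0.38840 <1
  x=-2.925: |R|=1.49725 >1
  x=-2.533: |R|=1.03344 >1
Stable set (-2.5000, 0).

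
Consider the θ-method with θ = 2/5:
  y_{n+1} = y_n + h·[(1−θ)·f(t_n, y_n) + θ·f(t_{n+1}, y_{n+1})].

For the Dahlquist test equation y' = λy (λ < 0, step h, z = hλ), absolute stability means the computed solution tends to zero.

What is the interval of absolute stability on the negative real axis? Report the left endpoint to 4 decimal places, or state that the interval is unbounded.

Set f=λy, z=hλ:
  y_{n+1} = y_n + z·[3/5·y_n + 2/5·y_{n+1}] ⇒ (1 − 2/5z)y_{n+1} = (1 + 3/5z)y_n
  R(z) = (1 + 3/5z)/(1 − 2/5z).

Boundary: |R(x)|=1, x<0.
x=-1.55: |R|=0.0432
R=−1: 1+3/5x = −1+2/5x ⇒ -1/5x=2 ⇒ x=2/(-1/5)=-10.0000
Confirm numerically:
  x=-7.470: |R|=0.87312 <1
  x=-6.722: |R|=0.82227 <1
  x=-6.430: |R|=0.80011 <1
  x=-5.290: |R|=0.69769 <1
  x=-10.394: |R|=1.01528 >1
  x=-10.088: |R|=1.00350 >1
Interval (-10.0000, 0).

z∈(-10.0000,0).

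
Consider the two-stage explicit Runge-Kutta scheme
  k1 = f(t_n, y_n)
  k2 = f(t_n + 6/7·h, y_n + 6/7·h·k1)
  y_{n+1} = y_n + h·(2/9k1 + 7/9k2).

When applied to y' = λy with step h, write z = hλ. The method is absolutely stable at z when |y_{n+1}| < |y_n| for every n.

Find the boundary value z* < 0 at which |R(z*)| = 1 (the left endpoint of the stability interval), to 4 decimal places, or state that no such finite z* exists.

left endpoint -1.5000.

On y'=λy, z=hλ:
  k1=λy_n ⇒ h·k1=z·y_n;  k2=λ(1+6/7z)y_n ⇒ h·k2=z(1+6/7z)y_n
  y_{n+1}/y_n = 1 + 2/9z + 7/9z(1+6/7z) = 1 + z + 2/3z²
  Hence R(z) = 1 + z + 2/3z².

Solve |R(x)|<1 on ℝ⁻.
x=-0.42: |R|=0.6976
R=1: x+2/3x²=0 ⇒ x=−3/2=-1.5000; min R=1−1/(4·2/3)=0.6250>−1
Confirm numerically:
  x=-1.335: |R|=0.85315 <1
  x=-0.821: |R|=0.62836 <1
  x=-0.809: |R|=0.62732 <1
  x=-0.725: |R|=0.62542 <1
  x=-2.099: |R|=1.83820 >1
  x=-2.018: |R|=1.69688 >1
  x=-1.801: |R|=1.36140 >1
So |R|<1 on (-1.5000, 0).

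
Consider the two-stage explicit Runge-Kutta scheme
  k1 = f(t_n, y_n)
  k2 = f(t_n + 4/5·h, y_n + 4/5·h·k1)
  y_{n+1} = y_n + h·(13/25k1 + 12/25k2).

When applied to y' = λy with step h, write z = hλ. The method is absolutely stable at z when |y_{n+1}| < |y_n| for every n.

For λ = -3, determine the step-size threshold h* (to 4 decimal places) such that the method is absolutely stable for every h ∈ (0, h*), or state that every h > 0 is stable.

Set f=λy, z=hλ:
  k1=λy_n ⇒ h·k1=z·y_n;  k2=λ(1+4/5z)y_n ⇒ h·k2=z(1+4/5z)y_n
  y_{n+1}/y_n = 1 + 13/25z + 12/25z(1+4/5z) = 1 + z + 48/125z²
  ⇒ R(z) = 1 + z + 48/125z².

Solve |R(x)|<1 on ℝ⁻.
x=-1.33: |R|=0.3493
R=1: x+48/125x²=0 ⇒ x=−125/48=-2.6042; min R=1−1/(4·48/125)=0.3490>−1
Confirm numerically:
  x=-1.696: |R|=0.40854 <1
  x=-1.379: |R|=0.35123 <1
  x=-1.072: |R|=0.36929 <1
  x=-3.021: |R|=1.48355 >1
  x=-2.941: |R|=1.38040 >1
  x=-2.727: |R|=1.12863 >1
Stable set (-2.6042, 0).

(-2.6042,0); λ=-3 ⇒ h* = (125/48)/3 = 0.8681.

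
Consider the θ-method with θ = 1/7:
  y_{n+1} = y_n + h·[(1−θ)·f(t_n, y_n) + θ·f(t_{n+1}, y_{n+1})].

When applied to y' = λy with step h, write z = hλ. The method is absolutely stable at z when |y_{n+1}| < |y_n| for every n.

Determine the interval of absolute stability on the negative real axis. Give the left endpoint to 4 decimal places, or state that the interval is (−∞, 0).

z∈(-2.8000,0).

With y'=λy (z=hλ):
  y_{n+1} = y_n + z·[6/7·y_n + 1/7·y_{n+1}] ⇒ (1 − 1/7z)y_{n+1} = (1 + 6/7z)y_n
  Hence R(z) = (1 + 6/7z)/(1 − 1/7z).

Find x<0 with |R(x)|<1.
x=-1.1: |R|=0.0494
R=−1: 1+6/7x = −1+1/7x ⇒ -5/7x=2 ⇒ x=2/(-5/7)=-2.8000
Confirm numerically:
  x=-2.698: |R|=0.94741 <1
  x=-2.458: |R|=0.81920 <1
  x=-2.074: |R|=0.59996 <1
  x=-3.153: |R|=1.17384 >1
  x=-2.927: |R|=1.06397 >1
  x=-2.915: |R|=1.05799 >1
Interval (-2.8000, 0).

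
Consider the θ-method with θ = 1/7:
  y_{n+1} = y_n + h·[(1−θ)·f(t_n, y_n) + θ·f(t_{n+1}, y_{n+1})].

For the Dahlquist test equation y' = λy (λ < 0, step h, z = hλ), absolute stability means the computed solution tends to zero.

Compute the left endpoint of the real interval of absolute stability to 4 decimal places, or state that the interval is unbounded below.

z* = -2.8000.

With y'=λy (z=hλ):
  y_{n+1} = y_n + z·[6/7·y_n + 1/7·y_{n+1}] ⇒ (1 − 1/7z)y_{n+1} = (1 + 6/7z)y_n
  ⇒ R(z) = (1 + 6/7z)/(1 − 1/7z).

Solve |R(x)|<1 on ℝ⁻.
x=-1.72: |R|=0.3807
R=−1: 1+6/7x = −1+1/7x ⇒ -5/7x=2 ⇒ x=2/(-5/7)=-2.8000
Confirm numerically:
  x=-2.581: |R|=0.88571 <1
  x=-2.092: |R|=0.61065 <1
  x=-1.544: |R|=0.26498 <1
  x=-1.376: |R|=0.14995 <1
  x=-3.100: |R|=1.14851 >1
  x=-3.003: |R|=1.10147 >1
  x=-2.914: |R|=1.05749 >1
Interval (-2.8000, 0).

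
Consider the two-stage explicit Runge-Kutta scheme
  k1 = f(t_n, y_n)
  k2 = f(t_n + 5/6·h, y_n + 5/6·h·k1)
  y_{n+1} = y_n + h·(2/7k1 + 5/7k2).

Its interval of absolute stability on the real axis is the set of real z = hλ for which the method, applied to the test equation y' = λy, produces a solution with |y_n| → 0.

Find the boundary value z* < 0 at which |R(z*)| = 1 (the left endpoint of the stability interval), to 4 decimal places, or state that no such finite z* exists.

left endpoint -1.6800.

On y'=λy, z=hλ:
  k1=λy_n ⇒ h·k1=z·y_n;  k2=λ(1+5/6z)y_n ⇒ h·k2=z(1+5/6z)y_n
  y_{n+1}/y_n = 1 + 2/7z + 5/7z(1+5/6z) = 1 + z + 25/42z²
  Hence R(z) = 1 + z + 25/42z².

Boundary: |R(x)|=1, x<0.
x=-0.74: |R|=0.5860
R=1: x+25/42x²=0 ⇒ x=−42/25=-1.6800; min R=1−1/(4·25/42)=0.5800>−1
Confirm numerically:
  x=-1.465: |R|=0.81251 <1
  x=-1.322: |R|=0.71829 <1
  x=-0.840: |R|=0.58000 <1
  x=-1.974: |R|=1.34545 >1
  x=-1.906: |R|=1.25640 >1
  x=-1.896: |R|=1.24377 >1
Interval (-1.6800, 0).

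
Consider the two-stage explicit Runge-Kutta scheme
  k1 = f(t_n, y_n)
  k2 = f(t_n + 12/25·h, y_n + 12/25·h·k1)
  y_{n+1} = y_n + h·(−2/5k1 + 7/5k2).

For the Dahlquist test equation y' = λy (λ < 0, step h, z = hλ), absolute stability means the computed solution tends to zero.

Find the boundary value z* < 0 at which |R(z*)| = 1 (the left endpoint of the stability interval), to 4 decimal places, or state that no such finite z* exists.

Set f=λy, z=hλ:
  k1=λy_n ⇒ h·k1=z·y_n;  k2=λ(1+12/25z)y_n ⇒ h·k2=z(1+12/25z)y_n
  y_{n+1}/y_n = 1 − 2/5z + 7/5z(1+12/25z) = 1 + z + 84/125z²
  R(z) = 1 + z + 84/125z².

Boundary: |R(x)|=1, x<0.
x=-0.4: |R|=0.7075
R=1: x+84/125x²=0 ⇒ x=−125/84=-1.4881; min R=1−1/(4·84/125)=0.6280>−1
Confirm numerically:
  x=-1.065: |R|=0.69720 <1
  x=-0.912: |R|=0.64693 <1
  x=-0.684: |R|=0.63040 <1
  x=-1.897: |R|=1.52127 >1
  x=-1.728: |R|=1.27858 >1
Interval (-1.4881, 0).

z* = -1.4881.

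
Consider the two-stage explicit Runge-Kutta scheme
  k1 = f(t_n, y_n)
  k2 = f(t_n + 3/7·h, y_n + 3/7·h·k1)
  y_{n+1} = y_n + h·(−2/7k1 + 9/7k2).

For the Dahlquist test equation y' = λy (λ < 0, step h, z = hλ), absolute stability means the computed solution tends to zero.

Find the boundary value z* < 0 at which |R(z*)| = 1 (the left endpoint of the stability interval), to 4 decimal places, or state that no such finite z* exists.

Set f=λy, z=hλ:
  k1=λy_n ⇒ h·k1=z·y_n;  k2=λ(1+3/7z)y_n ⇒ h·k2=z(1+3/7z)y_n
  y_{n+1}/y_n = 1 − 2/7z + 9/7z(1+3/7z) = 1 + z + 27/49z²
  Hence R(z) = 1 + z + 27/49z².

Boundary: |R(x)|=1, x<0.
x=-0.52: |R|=0.6290
R=1: x+27/49x²=0 ⇒ x=−49/27=-1.8148; min R=1−1/(4·27/49)=0.5463>−1
Confirm numerically:
  x=-1.763: |R|=0.94966 <1
  x=-0.820: |R|=0.55051 <1
  x=-0.772: |R|=0.55640 <1
  x=-0.759: |R|=0.55843 <1
  x=-2.348: |R|=1.68983 >1
  x=-2.228: |R|=1.50726 >1
  x=-2.073: |R|=1.29492 >1
So |R|<1 on (-1.8148, 0).

z* = -1.8148.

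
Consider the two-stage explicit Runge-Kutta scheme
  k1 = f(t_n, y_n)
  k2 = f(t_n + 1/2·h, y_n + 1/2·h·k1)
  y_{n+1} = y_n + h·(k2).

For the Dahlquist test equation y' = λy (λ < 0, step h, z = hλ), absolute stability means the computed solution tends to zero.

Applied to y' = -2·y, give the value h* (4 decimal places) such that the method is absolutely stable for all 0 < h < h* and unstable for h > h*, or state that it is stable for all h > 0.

With y'=λy (z=hλ):
  k1=λy_n ⇒ h·k1=z·y_n;  k2=λ(1+1/2z)y_n ⇒ h·k2=z(1+1/2z)y_n
  y_{n+1}/y_n = 1 + z(1+1/2z) = 1 + z + 1/2z²
  so R(z) = 1 + z + 1/2z².

Solve |R(x)|<1 on ℝ⁻.
x=-0.9: |R|=0.5050
R=1: x+1/2x²=0 ⇒ x=−2=-2.0000; min R=1−1/(4·1/2)=0.5000>−1
Confirm numerically:
  x=-1.687: |R|=0.73598 <1
  x=-0.912: |R|=0.50387 <1
  x=-0.891: |R|=0.50594 <1
  x=-2.598: |R|=1.77680 >1
  x=-2.494: |R|=1.61602 >1
  x=-2.196: |R|=1.21521 >1
Stable set (-2.0000, 0).

(-2.0000,0); λ=-2 ⇒ h* = (2)/2 = 1.0000.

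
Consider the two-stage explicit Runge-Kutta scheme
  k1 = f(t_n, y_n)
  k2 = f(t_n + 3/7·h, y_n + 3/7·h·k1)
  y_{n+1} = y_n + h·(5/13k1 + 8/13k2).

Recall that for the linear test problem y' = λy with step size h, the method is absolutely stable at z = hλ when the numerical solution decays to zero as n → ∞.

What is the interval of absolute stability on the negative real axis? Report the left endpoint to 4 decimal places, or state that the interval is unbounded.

(-3.7917, 0).

On y'=λy, z=hλ:
  k1=λy_n ⇒ h·k1=z·y_n;  k2=λ(1+3/7z)y_n ⇒ h·k2=z(1+3/7z)y_n
  y_{n+1}/y_n = 1 + 5/13z + 8/13z(1+3/7z) = 1 + z + 24/91z²
  so R(z) = 1 + z + 24/91z².

Find x<0 with |R(x)|<1.
x=-0.6: |R|=0.4949
R=1: x+24/91x²=0 ⇒ x=−91/24=-3.7917; min R=1−1/(4·24/91)=0.0521>−1
Confirm numerically:
  x=-3.370: |R|=0.62523 <1
  x=-2.634: |R|=0.19579 <1
  x=-1.945: |R|=0.05272 <1
  x=-4.252: |R|=1.51622 >1
  x=-4.191: |R|=1.44139 >1
  x=-3.835: |R|=1.04383 >1
Interval (-3.7917, 0).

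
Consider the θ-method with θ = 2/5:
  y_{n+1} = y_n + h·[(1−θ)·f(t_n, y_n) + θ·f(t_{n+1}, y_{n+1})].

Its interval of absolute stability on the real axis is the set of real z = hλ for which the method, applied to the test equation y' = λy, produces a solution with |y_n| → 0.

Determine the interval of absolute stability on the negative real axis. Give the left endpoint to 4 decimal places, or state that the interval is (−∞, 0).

With y'=λy (z=hλ):
  y_{n+1} = y_n + z·[3/5·y_n + 2/5·y_{n+1}] ⇒ (1 − 2/5z)y_{n+1} = (1 + 3/5z)y_n
  R(z) = (1 + 3/5z)/(1 − 2/5z).

Find x<0 with |R(x)|<1.
x=-0.7: |R|=0.4531
R=−1: 1+3/5x = −1+2/5x ⇒ -1/5x=2 ⇒ x=2/(-1/5)=-10.0000
Confirm numerically:
  x=-7.997: |R|=0.90459 <1
  x=-7.783: |R|=0.89220 <1
  x=-6.563: |R|=0.81038 <1
  x=-6.365: |R|=0.79498 <1
  x=-10.591: |R|=1.02257 >1
  x=-10.243: |R|=1.00953 >1
Stable set (-10.0000, 0).

(-10.0000, 0).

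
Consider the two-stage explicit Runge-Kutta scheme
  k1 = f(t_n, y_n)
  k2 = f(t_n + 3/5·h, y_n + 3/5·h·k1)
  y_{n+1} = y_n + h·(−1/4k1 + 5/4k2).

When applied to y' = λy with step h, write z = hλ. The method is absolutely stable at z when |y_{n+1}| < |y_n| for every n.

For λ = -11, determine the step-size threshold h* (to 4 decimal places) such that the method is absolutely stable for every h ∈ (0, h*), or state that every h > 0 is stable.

Test eqn y'=λy, z=hλ:
  k1=λy_n ⇒ h·k1=z·y_n;  k2=λ(1+3/5z)y_n ⇒ h·k2=z(1+3/5z)y_n
  y_{n+1}/y_n = 1 − 1/4z + 5/4z(1+3/5z) = 1 + z + 3/4z²
  ⇒ R(z) = 1 + z + 3/4z².

Solve |R(x)|<1 on ℝ⁻.
x=-0.72: |R|=0.6688
R=1: x+3/4x²=0 ⇒ x=−4/3=-1.3333; min R=1−1/(4·3/4)=0.6667>−1
Confirm numerically:
  x=-1.300: |R|=0.96750 <1
  x=-0.902: |R|=0.70820 <1
  x=-0.878: |R|=0.70016 <1
  x=-0.704: |R|=0.66771 <1
  x=-1.463: |R|=1.14228 >1
  x=-1.391: |R|=1.06016 >1
Stable set (-1.3333, 0).

(-1.3333,0); λ=-11 ⇒ h* = (4/3)/11 = 0.1212.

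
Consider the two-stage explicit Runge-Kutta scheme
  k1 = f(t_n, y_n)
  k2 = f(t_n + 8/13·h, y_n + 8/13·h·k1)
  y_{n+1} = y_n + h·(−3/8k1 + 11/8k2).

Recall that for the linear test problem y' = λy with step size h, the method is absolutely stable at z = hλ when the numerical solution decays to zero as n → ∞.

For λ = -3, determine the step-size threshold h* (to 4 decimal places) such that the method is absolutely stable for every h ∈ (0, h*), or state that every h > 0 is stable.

With y'=λy (z=hλ):
  k1=λy_n ⇒ h·k1=z·y_n;  k2=λ(1+8/13z)y_n ⇒ h·k2=z(1+8/13z)y_n
  y_{n+1}/y_n = 1 − 3/8z + 11/8z(1+8/13z) = 1 + z + 11/13z²
  Hence R(z) = 1 + z + 11/13z².

Boundary: |R(x)|=1, x<0.
x=-1.47: |R|=1.3585
R=1: x+11/13x²=0 ⇒ x=−13/11=-1.1818; min R=1−1/(4·11/13)=0.7045>−1
Confirm numerically:
  x=-1.097: |R|=0.92127 <1
  x=-1.040: |R|=0.87520 <1
  x=-0.905: |R|=0.78802 <1
  x=-0.691: |R|=0.71302 <1
  x=-1.658: |R|=1.66805 >1
  x=-1.485: |R|=1.38096 >1
So |R|<1 on (-1.1818, 0).

(-1.1818,0); λ=-3 ⇒ h* = (13/11)/3 = 0.3939.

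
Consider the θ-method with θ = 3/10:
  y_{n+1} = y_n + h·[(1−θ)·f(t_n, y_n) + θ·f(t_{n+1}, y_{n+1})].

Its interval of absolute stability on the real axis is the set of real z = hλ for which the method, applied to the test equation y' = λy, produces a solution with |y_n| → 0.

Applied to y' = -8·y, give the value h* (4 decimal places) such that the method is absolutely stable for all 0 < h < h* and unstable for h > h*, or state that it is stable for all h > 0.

(-5.0000,0); λ=-8 ⇒ h* = (5)/8 = 0.6250.

With y'=λy (z=hλ):
  y_{n+1} = y_n + z·[7/10·y_n + 3/10·y_{n+1}] ⇒ (1 − 3/10z)y_{n+1} = (1 + 7/10z)y_n
  so R(z) = (1 + 7/10z)/(1 − 3/10z).

Find x<0 with |R(x)|<1.
x=-1.52: |R|=0.0440
R=−1: 1+7/10x = −1+3/10x ⇒ -2/5x=2 ⇒ x=2/(-2/5)=-5.0000
Confirm numerically:
  x=-4.631: |R|=0.93822 <1
  x=-4.108: |R|=0.84017 <1
  x=-2.631: |R|=0.47041 <1
  x=-2.607: |R|=0.46288 <1
  x=-5.544: |R|=1.08171 >1
  x=-5.525: |R|=1.07902 >1
  x=-5.518: |R|=1.07803 >1
Stable set (-5.0000, 0).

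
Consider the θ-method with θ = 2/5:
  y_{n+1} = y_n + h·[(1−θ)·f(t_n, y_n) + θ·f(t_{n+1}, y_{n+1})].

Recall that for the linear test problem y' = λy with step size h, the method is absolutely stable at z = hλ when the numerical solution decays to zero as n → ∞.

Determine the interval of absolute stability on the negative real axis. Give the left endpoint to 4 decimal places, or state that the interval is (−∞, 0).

Test eqn y'=λy, z=hλ:
  y_{n+1} = y_n + z·[3/5·y_n + 2/5·y_{n+1}] ⇒ (1 − 2/5z)y_{n+1} = (1 + 3/5z)y_n
  R(z) = (1 + 3/5z)/(1 − 2/5z).

Boundary: |R(x)|=1, x<0.
x=-1.1: |R|=0.2361
R=−1: 1+3/5x = −1+2/5x ⇒ -1/5x=2 ⇒ x=2/(-1/5)=-10.0000
Confirm numerically:
  x=-8.584: |R|=0.93612 <1
  x=-7.273: |R|=0.86048 <1
  x=-5.234: |R|=0.69188 <1
  x=-4.756: |R|=0.63864 <1
  x=-10.571: |R|=1.02184 >1
  x=-10.057: |R|=1.00227 >1
Interval (-10.0000, 0).

(-10.0000, 0).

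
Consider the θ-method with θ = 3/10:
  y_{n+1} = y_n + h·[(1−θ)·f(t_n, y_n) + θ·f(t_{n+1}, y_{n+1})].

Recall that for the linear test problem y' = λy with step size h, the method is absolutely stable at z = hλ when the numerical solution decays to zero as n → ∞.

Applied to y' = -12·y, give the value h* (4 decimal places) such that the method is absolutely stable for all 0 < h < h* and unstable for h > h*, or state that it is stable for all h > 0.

With y'=λy (z=hλ):
  y_{n+1} = y_n + z·[7/10·y_n + 3/10·y_{n+1}] ⇒ (1 − 3/10z)y_{n+1} = (1 + 7/10z)y_n
  Hence R(z) = (1 + 7/10z)/(1 − 3/10z).

Solve |R(x)|<1 on ℝ⁻.
x=-0.69: |R|=0.4283
R=−1: 1+7/10x = −1+3/10x ⇒ -2/5x=2 ⇒ x=2/(-2/5)=-5.0000
Confirm numerically:
  x=-4.782: |R|=0.96418 <1
  x=-4.588: |R|=0.93065 <1
  x=-4.337: |R|=0.88475 <1
  x=-5.574: |R|=1.08592 >1
  x=-5.461: |R|=1.06989 >1
  x=-5.185: |R|=1.02896 >1
Stable set (-5.0000, 0).

(-5.0000,0); λ=-12 ⇒ h* = (5)/12 = 0.4167.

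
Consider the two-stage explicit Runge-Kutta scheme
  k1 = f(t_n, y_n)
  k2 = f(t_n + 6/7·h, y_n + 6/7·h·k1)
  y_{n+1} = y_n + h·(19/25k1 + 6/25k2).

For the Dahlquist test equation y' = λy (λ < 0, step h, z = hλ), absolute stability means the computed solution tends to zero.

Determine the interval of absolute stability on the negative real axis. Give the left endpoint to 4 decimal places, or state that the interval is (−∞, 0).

Test eqn y'=λy, z=hλ:
  k1=λy_n ⇒ h·k1=z·y_n;  k2=λ(1+6/7z)y_n ⇒ h·k2=z(1+6/7z)y_n
  y_{n+1}/y_n = 1 + 19/25z + 6/25z(1+6/7z) = 1 + z + 36/175z²
  ⇒ R(z) = 1 + z + 36/175z².

Solve |R(x)|<1 on ℝ⁻.
x=-1.4: |R|=0.0032
R=1: x+36/175x²=0 ⇒ x=−175/36=-4.8611; min R=1−1/(4·36/175)=-0.2153>−1
Confirm numerically:
  x=-4.014: |R|=0.30051 <1
  x=-3.629: |R|=0.08018 <1
  x=-2.092: |R|=0.19170 <1
  x=-5.347: |R|=1.53446 >1
  x=-5.256: |R|=1.42697 >1
  x=-5.202: |R|=1.36479 >1
Stable set (-4.8611, 0).

z∈(-4.8611,0).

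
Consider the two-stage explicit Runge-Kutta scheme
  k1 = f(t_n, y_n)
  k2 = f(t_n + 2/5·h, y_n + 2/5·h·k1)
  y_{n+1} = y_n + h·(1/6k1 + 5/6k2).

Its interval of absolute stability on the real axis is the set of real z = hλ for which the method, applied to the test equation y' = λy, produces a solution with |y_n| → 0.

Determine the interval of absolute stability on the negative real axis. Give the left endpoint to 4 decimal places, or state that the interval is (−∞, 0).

z∈(-3.0000,0).

Set f=λy, z=hλ:
  k1=λy_n ⇒ h·k1=z·y_n;  k2=λ(1+2/5z)y_n ⇒ h·k2=z(1+2/5z)y_n
  y_{n+1}/y_n = 1 + 1/6z + 5/6z(1+2/5z) = 1 + z + 1/3z²
  Hence R(z) = 1 + z + 1/3z².

Boundary: |R(x)|=1, x<0.
x=-0.65: |R|=0.4908
R=1: x+1/3x²=0 ⇒ x=−3=-3.0000; min R=1−1/(4·1/3)=0.2500>−1
Confirm numerically:
  x=-2.388: |R|=0.51285 <1
  x=-1.717: |R|=0.26570 <1
  x=-1.657: |R|=0.25822 <1
  x=-1.636: |R|=0.25617 <1
  x=-3.449: |R|=1.51620 >1
  x=-3.407: |R|=1.46222 >1
So |R|<1 on (-3.0000, 0).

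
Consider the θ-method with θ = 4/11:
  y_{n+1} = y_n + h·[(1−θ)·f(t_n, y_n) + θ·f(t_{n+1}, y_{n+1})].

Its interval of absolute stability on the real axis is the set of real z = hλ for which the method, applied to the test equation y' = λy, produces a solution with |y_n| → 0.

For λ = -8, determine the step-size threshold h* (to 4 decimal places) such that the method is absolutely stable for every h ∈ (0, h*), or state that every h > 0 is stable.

(-7.3333,0); λ=-8 ⇒ h* = (22/3)/8 = 0.9167.

Set f=λy, z=hλ:
  y_{n+1} = y_n + z·[7/11·y_n + 4/11·y_{n+1}] ⇒ (1 − 4/11z)y_{n+1} = (1 + 7/11z)y_n
  Hence R(z) = (1 + 7/11z)/(1 − 4/11z).

Solve |R(x)|<1 on ℝ⁻.
x=-1.2: |R|=0.1646
R=−1: 1+7/11x = −1+4/11x ⇒ -3/11x=2 ⇒ x=2/(-3/11)=-7.3333
Confirm numerically:
  x=-7.107: |R|=0.98278 <1
  x=-5.749: |R|=0.86019 <1
  x=-5.710: |R|=0.85609 <1
  x=-7.797: |R|=1.03297 >1
  x=-7.612: |R|=1.02017 >1
  x=-7.393: |R|=1.00441 >1
Interval (-7.3333, 0).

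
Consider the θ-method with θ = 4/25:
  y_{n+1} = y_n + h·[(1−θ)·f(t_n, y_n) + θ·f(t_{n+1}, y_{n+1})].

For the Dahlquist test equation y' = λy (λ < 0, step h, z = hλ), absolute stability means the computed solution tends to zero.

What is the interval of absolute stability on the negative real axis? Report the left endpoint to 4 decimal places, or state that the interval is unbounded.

Test eqn y'=λy, z=hλ:
  y_{n+1} = y_n + z·[21/25·y_n + 4/25·y_{n+1}] ⇒ (1 − 4/25z)y_{n+1} = (1 + 21/25z)y_n
  R(z) = (1 + 21/25z)/(1 − 4/25z).

Need |R(x)|<1, x<0.
x=-0.8: |R|=0.2908
R=−1: 1+21/25x = −1+4/25x ⇒ -17/25x=2 ⇒ x=2/(-17/25)=-2.9412
Confirm numerically:
  x=-2.395: |R|=0.73149 <1
  x=-2.187: |R|=0.62010 <1
  x=-1.697: |R|=0.33462 <1
  x=-1.619: |R|=0.28590 <1
  x=-3.318: |R|=1.16738 >1
  x=-3.087: |R|=1.06638 >1
  x=-3.042: |R|=1.04611 >1
Interval (-2.9412, 0).

(-2.9412, 0).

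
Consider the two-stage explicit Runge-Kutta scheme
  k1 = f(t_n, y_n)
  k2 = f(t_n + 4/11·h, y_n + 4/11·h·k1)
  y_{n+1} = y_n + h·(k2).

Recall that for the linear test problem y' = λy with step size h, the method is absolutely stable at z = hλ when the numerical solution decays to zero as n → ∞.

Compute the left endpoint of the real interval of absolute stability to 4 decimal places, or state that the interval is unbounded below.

Set f=λy, z=hλ:
  k1=λy_n ⇒ h·k1=z·y_n;  k2=λ(1+4/11z)y_n ⇒ h·k2=z(1+4/11z)y_n
  y_{n+1}/y_n = 1 + z(1+4/11z) = 1 + z + 4/11z²
  R(z) = 1 + z + 4/11z².

Boundary: |R(x)|=1, x<0.
x=-1.49: |R|=0.3173
R=1: x+4/11x²=0 ⇒ x=−11/4=-2.7500; min R=1−1/(4·4/11)=0.3125>−1
Confirm numerically:
  x=-2.480: |R|=0.75651 <1
  x=-1.846: |R|=0.39317 <1
  x=-1.472: |R|=0.31592 <1
  x=-1.299: |R|=0.31460 <1
  x=-3.114: |R|=1.41218 >1
  x=-3.096: |R|=1.38953 >1
  x=-2.951: |R|=1.21569 >1
Stable set (-2.7500, 0).

left endpoint -2.7500.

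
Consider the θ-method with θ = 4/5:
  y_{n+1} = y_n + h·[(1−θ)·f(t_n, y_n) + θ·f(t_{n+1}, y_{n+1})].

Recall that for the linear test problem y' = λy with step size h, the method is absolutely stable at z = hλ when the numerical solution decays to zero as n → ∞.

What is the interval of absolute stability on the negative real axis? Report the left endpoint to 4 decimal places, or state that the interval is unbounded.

On y'=λy, z=hλ:
  y_{n+1} = y_n + z·[1/5·y_n + 4/5·y_{n+1}] ⇒ (1 − 4/5z)y_{n+1} = (1 + 1/5z)y_n
  ⇒ R(z) = (1 + 1/5z)/(1 − 4/5z).

Need |R(x)|<1, x<0.
x=-1.47: |R|=0.3244
x=-2: |R|=0.2308
x=-10: |R|=0.1111
x=-100: |R|=0.2346
θ=4/5≥1/2 ⇒ |1+1/5x|<|1−4/5x| ∀x<0 ⇒ stable on all of ℝ⁻.

(−∞, 0) — no finite endpoint.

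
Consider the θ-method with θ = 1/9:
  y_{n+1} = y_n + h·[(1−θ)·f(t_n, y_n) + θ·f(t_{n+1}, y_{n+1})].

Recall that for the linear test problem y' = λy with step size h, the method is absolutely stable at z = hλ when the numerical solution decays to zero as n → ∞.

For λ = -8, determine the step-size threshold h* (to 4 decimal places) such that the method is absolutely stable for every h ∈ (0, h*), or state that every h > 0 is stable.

On y'=λy, z=hλ:
  y_{n+1} = y_n + z·[8/9·y_n + 1/9·y_{n+1}] ⇒ (1 − 1/9z)y_{n+1} = (1 + 8/9z)y_n
  Hence R(z) = (1 + 8/9z)/(1 − 1/9z).

Need |R(x)|<1, x<0.
x=-1.18: |R|=0.0432
R=−1: 1+8/9x = −1+1/9x ⇒ -7/9x=2 ⇒ x=2/(-7/9)=-2.5714
Confirm numerically:
  x=-2.256: |R|=0.80384 <1
  x=-1.949: |R|=0.60206 <1
  x=-1.491: |R|=0.27910 <1
  x=-1.127: |R|=0.00158 <1
  x=-3.012: |R|=1.25674 >1
  x=-2.735: |R|=1.09757 >1
Stable set (-2.5714, 0).

(-2.5714,0); λ=-8 ⇒ h* = (18/7)/8 = 0.3214.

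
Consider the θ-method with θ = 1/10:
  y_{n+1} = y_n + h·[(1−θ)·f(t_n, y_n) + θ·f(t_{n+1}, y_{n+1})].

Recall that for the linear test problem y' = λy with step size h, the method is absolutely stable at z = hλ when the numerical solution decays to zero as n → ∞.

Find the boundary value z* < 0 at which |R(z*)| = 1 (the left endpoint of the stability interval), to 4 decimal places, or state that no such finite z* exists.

z* = -2.5000.

Set f=λy, z=hλ:
  y_{n+1} = y_n + z·[9/10·y_n + 1/10·y_{n+1}] ⇒ (1 − 1/10z)y_{n+1} = (1 + 9/10z)y_n
  R(z) = (1 + 9/10z)/(1 − 1/10z).

Find x<0 with |R(x)|<1.
x=-0.61: |R|=0.4251
R=−1: 1+9/10x = −1+1/10x ⇒ -4/5x=2 ⇒ x=2/(-4/5)=-2.5000
Confirm numerically:
  x=-2.321: |R|=0.88378 <1
  x=-1.987: |R|=0.65763 <1
  x=-1.413: |R|=0.23806 <1
  x=-1.015: |R|=0.07853 <1
  x=-2.984: |R|=1.29821 >1
  x=-2.722: |R|=1.13960 >1
  x=-2.554: |R|=1.03441 >1
So |R|<1 on (-2.5000, 0).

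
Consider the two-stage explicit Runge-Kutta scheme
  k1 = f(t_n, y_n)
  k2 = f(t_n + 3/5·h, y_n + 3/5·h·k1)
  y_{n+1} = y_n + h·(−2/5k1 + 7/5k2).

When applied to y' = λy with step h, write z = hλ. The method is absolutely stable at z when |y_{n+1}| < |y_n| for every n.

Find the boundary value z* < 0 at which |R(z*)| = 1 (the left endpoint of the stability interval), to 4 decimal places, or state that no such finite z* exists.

On y'=λy, z=hλ:
  k1=λy_n ⇒ h·k1=z·y_n;  k2=λ(1+3/5z)y_n ⇒ h·k2=z(1+3/5z)y_n
  y_{n+1}/y_n = 1 − 2/5z + 7/5z(1+3/5z) = 1 + z + 21/25z²
  Hence R(z) = 1 + z + 21/25z².

Find x<0 with |R(x)|<1.
x=-1.05: |R|=0.8761
R=1: x+21/25x²=0 ⇒ x=−25/21=-1.1905; min R=1−1/(4·21/25)=0.7024>−1
Confirm numerically:
  x=-1.104: |R|=0.91981 <1
  x=-0.864: |R|=0.76306 <1
  x=-0.850: |R|=0.75690 <1
  x=-1.713: |R|=1.75187 >1
  x=-1.557: |R|=1.47937 >1
So |R|<1 on (-1.1905, 0).

left endpoint -1.1905.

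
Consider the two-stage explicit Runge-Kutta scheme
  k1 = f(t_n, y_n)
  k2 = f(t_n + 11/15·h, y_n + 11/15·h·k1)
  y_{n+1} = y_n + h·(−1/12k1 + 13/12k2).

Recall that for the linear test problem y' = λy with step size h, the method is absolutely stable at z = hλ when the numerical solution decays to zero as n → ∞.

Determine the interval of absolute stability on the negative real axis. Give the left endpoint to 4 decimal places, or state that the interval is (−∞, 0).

Test eqn y'=λy, z=hλ:
  k1=λy_n ⇒ h·k1=z·y_n;  k2=λ(1+11/15z)y_n ⇒ h·k2=z(1+11/15z)y_n
  y_{n+1}/y_n = 1 − 1/12z + 13/12z(1+11/15z) = 1 + z + 143/180z²
  ⇒ R(z) = 1 + z + 143/180z².

Solve |R(x)|<1 on ℝ⁻.
x=-1.05: |R|=0.8259
R=1: x+143/180x²=0 ⇒ x=−180/143=-1.2587; min R=1−1/(4·143/180)=0.6853>−1
Confirm numerically:
  x=-1.198: |R|=0.94219 <1
  x=-1.017: |R|=0.80469 <1
  x=-0.889: |R|=0.73887 <1
  x=-0.737: |R|=0.69452 <1
  x=-1.796: |R|=1.76657 >1
  x=-1.338: |R|=1.08425 >1
So |R|<1 on (-1.2587, 0).

z∈(-1.2587,0).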